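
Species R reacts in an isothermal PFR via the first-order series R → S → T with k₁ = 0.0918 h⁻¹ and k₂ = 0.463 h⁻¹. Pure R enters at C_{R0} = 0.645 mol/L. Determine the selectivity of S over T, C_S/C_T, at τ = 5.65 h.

0.469

The intermediate concentration in a first-order A→B→C sequence is C_S = k₁C_{R0}(e^(−k₁τ) − e^(−k₂τ))/(k₂−k₁).
e^(−k₁τ) = e^(−0.0918×5.65) = e^(−0.5187) = 0.5953; e^(−k₂τ) = e^(−2.616) = 0.07310.
C_S = 0.0918×0.645/(0.463−0.0918) × (0.5953−0.07310) = 0.1595×0.5222 = 0.08330 mol/L.
C_R = C_{R0}e^(−k₁τ) = 0.3840 mol/L, so C_T = C_{R0}−C_R−C_S = 0.1777 mol/L; C_S/C_T = 0.469.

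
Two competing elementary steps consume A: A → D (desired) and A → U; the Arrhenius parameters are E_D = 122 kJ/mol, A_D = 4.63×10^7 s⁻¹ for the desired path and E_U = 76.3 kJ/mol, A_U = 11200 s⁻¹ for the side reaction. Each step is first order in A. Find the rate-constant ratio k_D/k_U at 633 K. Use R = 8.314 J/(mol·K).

0.700

k_D/k_U = (A_D/A_U)·exp[−(E_D−E_U)/(RT)] = (A_D/A_U)·exp[(E_U−E_D)/(RT)].
(E_U−E_D)/(RT) = (76.3−122)×10³/(8.314×633) = -45700/5263 = -8.684.
k_D/k_U = (4.63×10^7/11200)·exp(-8.684) = 4134 × 1.693×10^-4 = 0.700.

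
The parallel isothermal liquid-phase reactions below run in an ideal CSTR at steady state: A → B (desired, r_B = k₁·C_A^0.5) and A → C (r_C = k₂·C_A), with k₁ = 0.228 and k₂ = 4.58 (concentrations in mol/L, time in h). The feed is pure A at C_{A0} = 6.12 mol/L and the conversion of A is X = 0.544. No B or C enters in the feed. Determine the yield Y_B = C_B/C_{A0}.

Exit C_A = C_{A0}(1−X) = 6.12×0.456 = 2.791 mol/L.
A CSTR operates uniformly at the exit composition, giving r_B = 0.3809 and r_C = 12.78 (each k·C_A^n at C_A = 2.791).
Fraction of consumed A going to B: r_B/(r_B+r_C) = 0.02894.
C_B = 0.02894·C_{A0}·X = 0.02894×6.12×0.544 = 0.0963 mol/L; Y_B = C_B/C_{A0} = 0.0157.

0.0157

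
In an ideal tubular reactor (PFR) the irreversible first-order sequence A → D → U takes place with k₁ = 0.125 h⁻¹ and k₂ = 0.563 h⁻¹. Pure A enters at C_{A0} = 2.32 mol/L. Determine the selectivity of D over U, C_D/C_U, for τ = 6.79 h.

0.254

The intermediate concentration in a first-order A→B→C sequence is C_D = k₁C_{A0}(e^(−k₁τ) − e^(−k₂τ))/(k₂−k₁).
e^(−k₁τ) = e^(−0.125×6.79) = e^(−0.8488) = 0.4279; e^(−k₂τ) = e^(−3.823) = 0.02187.
C_D = 0.125×2.32/(0.563−0.125) × (0.4279−0.02187) = 0.6621×0.4061 = 0.2689 mol/L.
C_A = C_{A0}e^(−k₁τ) = 0.9928 mol/L, so C_U = C_{A0}−C_A−C_D = 1.058 mol/L; C_D/C_U = 0.254.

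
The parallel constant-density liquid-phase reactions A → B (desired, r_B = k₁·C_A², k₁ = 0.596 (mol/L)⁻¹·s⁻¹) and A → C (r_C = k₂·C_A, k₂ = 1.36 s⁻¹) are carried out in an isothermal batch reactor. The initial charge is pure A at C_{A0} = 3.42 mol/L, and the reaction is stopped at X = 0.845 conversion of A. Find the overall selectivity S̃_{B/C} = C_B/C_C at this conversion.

0.792

C_A = C_{A0}(1−X) = 0.5301 mol/L.
Along a PFR/batch, dC_C/dC_A = −r_C/(r_B+r_C) = −k₂/(k₂+k₁·C_A).
Integrating from C_{A0} to C_A: C_C = (1.36/0.596)·ln[(1.36+0.596·3.42)/(1.36+0.596·0.530)] = 2.282·ln(3.398/1.676) = 1.613 mol/L.
Then C_B = (C_{A0}−C_A) − C_C = 2.890 − 1.613 = 1.277 mol/L.
S̃_{B/C} = C_B/C_C = 1.277/1.613 = 0.792.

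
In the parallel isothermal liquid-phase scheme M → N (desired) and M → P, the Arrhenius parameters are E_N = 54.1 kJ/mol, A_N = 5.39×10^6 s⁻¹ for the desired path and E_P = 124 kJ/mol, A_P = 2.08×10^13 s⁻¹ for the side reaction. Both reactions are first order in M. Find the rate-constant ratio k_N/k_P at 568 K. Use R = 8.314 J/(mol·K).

With equal orders, S_{N/P} = k_N/k_P = (A_N/A_P)·exp[(E_P−E_N)/(RT)].
(E_P−E_N)/(RT) = (124−54.1)×10³/(8.314×568) = 69900/4722 = 14.80.
k_N/k_P = (5.39×10^6/2.08×10^13)·exp(14.80) = 2.591×10^-7 × 2.682×10^6 = 0.695.
Since E_N < E_P, lowering the temperature improves selectivity toward N.

0.695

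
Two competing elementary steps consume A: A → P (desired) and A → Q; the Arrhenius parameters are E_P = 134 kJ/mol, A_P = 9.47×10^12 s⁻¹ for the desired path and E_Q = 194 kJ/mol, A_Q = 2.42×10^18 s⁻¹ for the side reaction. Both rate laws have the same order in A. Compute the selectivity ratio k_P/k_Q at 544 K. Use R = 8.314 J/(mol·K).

2.26

Since both paths have the same order in A, the concentration cancels and S_{P/Q} = k_P/k_Q = (A_P/A_Q)·exp[(E_Q−E_P)/(RT)].
(E_Q−E_P)/(RT) = (194−134)×10³/(8.314×544) = 60000/4523 = 13.27.
k_P/k_Q = (9.47×10^12/2.42×10^18)·exp(13.27) = 3.913×10^-6 × 5.773×10^5 = 2.26.
Since E_P < E_Q, lowering the temperature improves selectivity toward P.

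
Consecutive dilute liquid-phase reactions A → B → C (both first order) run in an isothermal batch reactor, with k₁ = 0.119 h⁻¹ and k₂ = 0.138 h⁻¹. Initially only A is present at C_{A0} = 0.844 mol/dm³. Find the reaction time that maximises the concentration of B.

7.80 h

The intermediate peaks when r₁ = r₂, i.e. k₁e^(−k₁t) = k₂e^(−k₂t), giving t_opt = ln(k₂/k₁)/(k₂−k₁).
= ln(0.138/0.119)/(0.138−0.119) = ln(1.160)/0.01900 = 0.1481/0.01900 = 7.80 h.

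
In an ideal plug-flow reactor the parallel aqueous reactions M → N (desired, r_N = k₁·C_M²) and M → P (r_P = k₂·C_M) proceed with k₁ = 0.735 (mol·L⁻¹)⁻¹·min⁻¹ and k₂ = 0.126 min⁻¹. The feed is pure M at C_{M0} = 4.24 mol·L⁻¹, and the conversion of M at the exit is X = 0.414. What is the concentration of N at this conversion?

1.67 mol·L⁻¹

C_M = C_{M0}(1−X) = 2.485 mol·L⁻¹.
Along a PFR/batch, dC_P/dC_M = −r_P/(r_N+r_P) = −k₂/(k₂+k₁·C_M).
Integrating from C_{M0} to C_M: C_P = (0.126/0.735)·ln[(0.126+0.735·4.24)/(0.126+0.735·2.48)] = 0.1714·ln(3.242/1.952) = 0.08697 mol·L⁻¹.
Then C_N = (C_{M0}−C_M) − C_P = 1.755 − 0.08697 = 1.668 mol·L⁻¹.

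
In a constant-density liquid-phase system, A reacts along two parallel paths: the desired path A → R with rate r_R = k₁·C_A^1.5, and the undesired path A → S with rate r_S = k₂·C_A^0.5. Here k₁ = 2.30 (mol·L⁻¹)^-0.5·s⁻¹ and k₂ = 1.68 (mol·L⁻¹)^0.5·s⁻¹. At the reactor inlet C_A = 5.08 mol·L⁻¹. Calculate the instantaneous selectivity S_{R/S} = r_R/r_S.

S_{R/S} = r_R/r_S = (k₁·C_A^1.5)/(k₂·C_A^0.5) = (k₁/k₂)·C_A.
= (2.30×5.080^1.5) / (1.68×5.080^0.5) = 26.33/3.787 = 6.95.
Since the desired path is higher order in A, keeping C_A high (PFR or concentrated feed) favours R.

6.95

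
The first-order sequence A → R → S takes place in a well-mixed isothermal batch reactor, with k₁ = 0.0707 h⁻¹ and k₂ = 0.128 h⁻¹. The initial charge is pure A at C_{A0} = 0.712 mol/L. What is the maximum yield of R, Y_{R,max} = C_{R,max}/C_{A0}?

For a first-order series the maximum intermediate yield is C_{R,max}/C_{A0} = (k₁/k₂)^[k₂/(k₂−k₁)].
= (0.0707/0.128)^(0.128/(0.128−0.0707)) = (0.5523)^(2.234) = 0.2655.

0.266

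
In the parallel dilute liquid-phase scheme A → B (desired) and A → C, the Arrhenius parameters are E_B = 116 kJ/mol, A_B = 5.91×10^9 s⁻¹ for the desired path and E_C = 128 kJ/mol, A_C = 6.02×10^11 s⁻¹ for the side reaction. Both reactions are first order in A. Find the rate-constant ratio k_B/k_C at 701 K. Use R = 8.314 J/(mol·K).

With equal orders, S_{B/C} = k_B/k_C = (A_B/A_C)·exp[(E_C−E_B)/(RT)].
(E_C−E_B)/(RT) = (128−116)×10³/(8.314×701) = 12000/5828 = 2.059.
k_B/k_C = (5.91×10^9/6.02×10^11)·exp(2.059) = 0.009817 × 7.838 = 0.0769.

0.0769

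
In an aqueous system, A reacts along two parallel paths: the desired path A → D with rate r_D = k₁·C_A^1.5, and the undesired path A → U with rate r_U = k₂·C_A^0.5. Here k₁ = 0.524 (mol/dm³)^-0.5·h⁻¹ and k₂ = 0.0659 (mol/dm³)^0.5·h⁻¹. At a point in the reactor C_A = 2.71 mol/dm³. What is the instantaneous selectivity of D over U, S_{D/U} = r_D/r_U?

S_{D/U} = r_D/r_U = (k₁·C_A^1.5)/(k₂·C_A^0.5) = (k₁/k₂)·C_A.
= (0.524×2.710^1.5) / (0.0659×2.710^0.5) = 2.338/0.1085 = 21.5.

21.5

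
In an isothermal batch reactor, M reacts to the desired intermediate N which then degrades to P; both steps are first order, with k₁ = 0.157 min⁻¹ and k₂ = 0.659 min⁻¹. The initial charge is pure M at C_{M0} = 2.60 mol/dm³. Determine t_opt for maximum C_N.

The intermediate peaks when r₁ = r₂, i.e. k₁e^(−k₁t) = k₂e^(−k₂t), giving t_opt = ln(k₂/k₁)/(k₂−k₁).
= ln(0.659/0.157)/(0.659−0.157) = ln(4.197)/0.5020 = 1.434/0.5020 = 2.86 min.

2.86 min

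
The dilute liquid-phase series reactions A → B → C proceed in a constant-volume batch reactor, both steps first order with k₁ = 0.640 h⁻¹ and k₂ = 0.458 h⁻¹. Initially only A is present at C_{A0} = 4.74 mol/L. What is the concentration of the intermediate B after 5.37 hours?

0.889 mol/L

The intermediate concentration in a first-order A→B→C sequence is C_B = k₁C_{A0}(e^(−k₁t) − e^(−k₂t))/(k₂−k₁).
e^(−k₁t) = e^(−0.640×5.37) = e^(−3.437) = 0.03217; e^(−k₂t) = e^(−2.459) = 0.08548.
C_B = 0.640×4.74/(0.458−0.640) × (0.03217−0.08548) = (-16.67)×(-0.05331) = 0.8886 mol/L.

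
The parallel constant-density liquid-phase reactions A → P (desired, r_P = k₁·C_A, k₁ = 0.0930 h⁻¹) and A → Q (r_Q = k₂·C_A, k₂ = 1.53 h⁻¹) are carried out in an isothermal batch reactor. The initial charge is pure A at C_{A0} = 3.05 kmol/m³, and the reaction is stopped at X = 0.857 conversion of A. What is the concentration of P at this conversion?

0.150 kmol/m³

C_A = C_{A0}(1−X) = 0.4362 kmol/m³.
Both paths are first order in A, so the instantaneous fraction to P is constant: dC_P/d(−C_A) = k₁/(k₁+k₂) = 0.05730.
C_P = 0.05730·(C_{A0}−C_A) = 0.05730×2.614 = 0.150 kmol/m³.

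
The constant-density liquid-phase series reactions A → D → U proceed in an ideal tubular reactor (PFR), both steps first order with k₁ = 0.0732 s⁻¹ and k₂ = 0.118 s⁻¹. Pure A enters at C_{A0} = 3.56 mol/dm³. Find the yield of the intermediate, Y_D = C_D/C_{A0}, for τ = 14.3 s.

Solving the coupled first-order balances gives C_D(τ) = [k₁/(k₂−k₁)]·C_{A0}·(e^(−k₁τ) − e^(−k₂τ)).
e^(−k₁τ) = e^(−0.0732×14.3) = e^(−1.047) = 0.3511; e^(−k₂τ) = e^(−1.687) = 0.1850.
C_D = 0.0732×3.56/(0.118−0.0732) × (0.3511−0.1850) = 5.817×0.1661 = 0.9660 mol/dm³.
Y_D = C_D/C_{A0} = 0.9660/3.56 = 0.271.

0.271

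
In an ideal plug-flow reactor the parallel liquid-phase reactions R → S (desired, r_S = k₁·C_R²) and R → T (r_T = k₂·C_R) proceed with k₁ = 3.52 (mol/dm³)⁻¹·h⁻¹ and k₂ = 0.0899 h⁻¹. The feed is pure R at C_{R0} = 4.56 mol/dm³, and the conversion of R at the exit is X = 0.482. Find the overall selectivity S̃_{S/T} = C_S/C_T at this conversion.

131

C_R = C_{R0}(1−X) = 2.362 mol/dm³.
Along a PFR/batch, dC_T/dC_R = −r_T/(r_S+r_T) = −k₂/(k₂+k₁·C_R).
Integrating from C_{R0} to C_R: C_T = (0.0899/3.52)·ln[(0.0899+3.52·4.56)/(0.0899+3.52·2.36)] = 0.02554·ln(16.14/8.404) = 0.01667 mol/dm³.
Then C_S = (C_{R0}−C_R) − C_T = 2.198 − 0.01667 = 2.181 mol/dm³.
S̃_{S/T} = C_S/C_T = 2.181/0.01667 = 131.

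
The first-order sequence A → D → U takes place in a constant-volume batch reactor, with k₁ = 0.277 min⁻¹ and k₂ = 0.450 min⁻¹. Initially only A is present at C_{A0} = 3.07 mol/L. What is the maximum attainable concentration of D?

Evaluating C_D at t_opt = ln(k₂/k₁)/(k₂−k₁) gives C_{D,max}/C_{A0} = (k₁/k₂)^[k₂/(k₂−k₁)].
= (0.277/0.450)^(0.450/(0.450−0.277)) = (0.6156)^(2.601) = 0.2830.
C_{D,max} = 0.2830×3.07 = 0.869 mol/L.

0.869 mol/L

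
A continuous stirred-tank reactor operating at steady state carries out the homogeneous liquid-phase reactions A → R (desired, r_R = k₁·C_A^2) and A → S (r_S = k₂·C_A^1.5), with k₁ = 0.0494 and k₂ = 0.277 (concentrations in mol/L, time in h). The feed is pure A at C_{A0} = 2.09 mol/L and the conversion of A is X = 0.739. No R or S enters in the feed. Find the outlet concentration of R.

Exit C_A = C_{A0}(1−X) = 2.09×0.261 = 0.5455 mol/L.
A CSTR operates uniformly at the exit composition, giving r_R = 0.01470 and r_S = 0.1116 (each k·C_A^n at C_A = 0.5455).
Fraction of consumed A going to R: r_R/(r_R+r_S) = 0.1164.
C_R = 0.1164·C_{A0}·X = 0.1164×2.09×0.739 = 0.180 mol/L.

0.180 mol/L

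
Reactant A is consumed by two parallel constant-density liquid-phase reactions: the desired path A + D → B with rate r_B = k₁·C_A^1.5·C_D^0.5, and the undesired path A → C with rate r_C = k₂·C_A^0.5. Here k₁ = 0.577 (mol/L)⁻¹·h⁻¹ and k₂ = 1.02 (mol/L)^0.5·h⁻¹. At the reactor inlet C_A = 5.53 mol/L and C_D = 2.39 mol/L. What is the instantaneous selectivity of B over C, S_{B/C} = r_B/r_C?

4.84

S_{B/C} = r_B/r_C = (k₁·C_A^1.5·C_D^0.5)/(k₂·C_A^0.5) = (k₁/k₂)·C_A·C_D^0.5.
= (0.577×5.530^1.5×2.390^0.5) / (1.02×5.530^0.5) = 11.60/2.399 = 4.84.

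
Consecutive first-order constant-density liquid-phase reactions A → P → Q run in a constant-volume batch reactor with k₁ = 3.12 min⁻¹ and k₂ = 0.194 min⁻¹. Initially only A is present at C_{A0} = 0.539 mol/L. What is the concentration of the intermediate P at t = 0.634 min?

For first-order series with pure A initially, C_P(t) = k₁C_{A0}/(k₂−k₁)·(e^(−k₁t) − e^(−k₂t)).
e^(−k₁t) = e^(−3.12×0.634) = e^(−1.978) = 0.1383; e^(−k₂t) = e^(−0.1230) = 0.8843.
C_P = 3.12×0.539/(0.194−3.12) × (0.1383−0.8843) = (-0.5747)×(-0.7459) = 0.4287 mol/L.

0.429 mol/L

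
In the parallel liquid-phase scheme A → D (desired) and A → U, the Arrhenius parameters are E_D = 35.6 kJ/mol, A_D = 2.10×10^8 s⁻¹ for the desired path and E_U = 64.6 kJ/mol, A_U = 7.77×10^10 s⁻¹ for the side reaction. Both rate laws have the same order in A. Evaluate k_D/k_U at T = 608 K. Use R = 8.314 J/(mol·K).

With equal orders, S_{D/U} = k_D/k_U = (A_D/A_U)·exp[(E_U−E_D)/(RT)].
(E_U−E_D)/(RT) = (64.6−35.6)×10³/(8.314×608) = 29000/5055 = 5.737.
k_D/k_U = (2.10×10^8/7.77×10^10)·exp(5.737) = 0.002703 × 310.1 = 0.838.
Since E_D < E_U, lowering the temperature improves selectivity toward D.

0.838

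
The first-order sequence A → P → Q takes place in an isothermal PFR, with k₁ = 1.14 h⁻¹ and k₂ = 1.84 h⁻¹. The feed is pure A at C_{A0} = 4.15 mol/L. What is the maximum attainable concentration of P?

1.18 mol/L

At the optimum, C_{P,max}/C_{A0} = (k₁/k₂)^[k₂/(k₂−k₁)].
= (1.14/1.84)^(1.84/(1.84−1.14)) = (0.6196)^(2.629) = 0.2841.
C_{P,max} = 0.2841×4.15 = 1.18 mol/L.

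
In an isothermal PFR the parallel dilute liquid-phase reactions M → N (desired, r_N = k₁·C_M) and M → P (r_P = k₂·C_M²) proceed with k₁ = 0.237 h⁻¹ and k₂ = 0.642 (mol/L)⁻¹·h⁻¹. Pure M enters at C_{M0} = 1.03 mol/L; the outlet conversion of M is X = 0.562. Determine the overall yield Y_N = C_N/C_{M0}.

C_M = C_{M0}(1−X) = 0.4511 mol/L.
Along a PFR/batch, dC_N/dC_M = −r_N/(r_N+r_P) = −k₁/(k₁+k₂·C_M).
Integrating from C_{M0} to C_M: C_N = (0.237/0.642)·ln[(0.237+0.642·1.03)/(0.237+0.642·0.451)] = 0.3692·ln(0.8983/0.5266) = 0.1971 mol/L.
Y_N = C_N/C_{M0} = 0.1971/1.03 = 0.191.

0.191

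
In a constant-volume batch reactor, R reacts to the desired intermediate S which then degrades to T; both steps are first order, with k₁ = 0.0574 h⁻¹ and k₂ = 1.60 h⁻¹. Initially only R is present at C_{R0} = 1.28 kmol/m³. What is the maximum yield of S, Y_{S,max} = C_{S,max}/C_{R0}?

Evaluating C_S at t_opt = ln(k₂/k₁)/(k₂−k₁) gives C_{S,max}/C_{R0} = (k₁/k₂)^[k₂/(k₂−k₁)].
= (0.0574/1.60)^(1.60/(1.60−0.0574)) = (0.03587)^(1.037) = 0.03170.

0.0317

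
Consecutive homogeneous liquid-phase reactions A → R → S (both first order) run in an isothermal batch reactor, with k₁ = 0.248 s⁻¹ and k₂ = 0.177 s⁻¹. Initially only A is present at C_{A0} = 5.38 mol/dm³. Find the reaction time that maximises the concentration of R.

4.75 s

The intermediate peaks when r₁ = r₂, i.e. k₁e^(−k₁t) = k₂e^(−k₂t), giving t_opt = ln(k₂/k₁)/(k₂−k₁).
= ln(0.177/0.248)/(0.177−0.248) = ln(0.7137)/-0.07100 = -0.3373/-0.07100 = 4.75 s.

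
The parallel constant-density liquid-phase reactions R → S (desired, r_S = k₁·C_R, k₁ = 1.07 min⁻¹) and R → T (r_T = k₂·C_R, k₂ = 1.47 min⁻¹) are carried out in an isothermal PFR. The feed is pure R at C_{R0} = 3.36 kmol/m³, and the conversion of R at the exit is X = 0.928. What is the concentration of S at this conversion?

1.31 kmol/m³

C_R = C_{R0}(1−X) = 0.2419 kmol/m³.
Both paths are first order in R, so the instantaneous fraction to S is constant: dC_S/d(−C_R) = k₁/(k₁+k₂) = 0.4213.
C_S = 0.4213·(C_{R0}−C_R) = 0.4213×3.118 = 1.31 kmol/m³.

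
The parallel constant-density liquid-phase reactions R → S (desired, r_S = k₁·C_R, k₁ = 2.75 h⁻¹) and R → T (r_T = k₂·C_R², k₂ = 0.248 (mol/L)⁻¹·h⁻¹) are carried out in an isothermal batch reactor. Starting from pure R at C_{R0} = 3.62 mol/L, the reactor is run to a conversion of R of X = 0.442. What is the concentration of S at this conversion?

C_R = C_{R0}(1−X) = 2.020 mol/L.
Along a PFR/batch, dC_S/dC_R = −r_S/(r_S+r_T) = −k₁/(k₁+k₂·C_R).
Integrating from C_{R0} to C_R: C_S = (2.75/0.248)·ln[(2.75+0.248·3.62)/(2.75+0.248·2.02)] = 11.09·ln(3.648/3.251) = 1.277 mol/L.

1.28 mol/L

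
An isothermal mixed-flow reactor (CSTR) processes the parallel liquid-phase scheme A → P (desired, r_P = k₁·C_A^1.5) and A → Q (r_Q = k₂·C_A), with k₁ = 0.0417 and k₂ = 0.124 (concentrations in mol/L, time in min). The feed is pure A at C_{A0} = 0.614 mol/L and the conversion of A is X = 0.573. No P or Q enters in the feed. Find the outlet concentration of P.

0.0517 mol/L

Exit C_A = C_{A0}(1−X) = 0.614×0.427 = 0.2622 mol/L.
A CSTR operates uniformly at the exit composition, giving r_P = 0.005598 and r_Q = 0.03251 (each k·C_A^n at C_A = 0.2622).
Fraction of consumed A going to P: r_P/(r_P+r_Q) = 0.1469.
C_P = 0.1469·C_{A0}·X = 0.1469×0.614×0.573 = 0.0517 mol/L.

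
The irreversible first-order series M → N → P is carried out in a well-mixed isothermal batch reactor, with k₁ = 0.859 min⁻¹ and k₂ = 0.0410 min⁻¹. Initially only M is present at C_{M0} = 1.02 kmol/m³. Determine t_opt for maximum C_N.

3.72 min

The intermediate peaks when r₁ = r₂, i.e. k₁e^(−k₁t) = k₂e^(−k₂t), giving t_opt = ln(k₂/k₁)/(k₂−k₁).
= ln(0.0410/0.859)/(0.0410−0.859) = ln(0.04773)/-0.8180 = -3.042/-0.8180 = 3.72 min.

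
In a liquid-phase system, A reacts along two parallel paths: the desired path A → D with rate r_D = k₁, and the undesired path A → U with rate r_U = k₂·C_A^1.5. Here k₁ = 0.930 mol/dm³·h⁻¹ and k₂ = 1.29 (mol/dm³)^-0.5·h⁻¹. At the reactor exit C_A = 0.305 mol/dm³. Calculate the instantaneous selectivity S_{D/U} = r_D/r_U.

4.28

S_{D/U} = r_D/r_U = (k₁)/(k₂·C_A^1.5) = (k₁/k₂)·C_A^-1.5.
= (0.930) / (1.29×0.3050^1.5) = 0.9300/0.2173 = 4.28.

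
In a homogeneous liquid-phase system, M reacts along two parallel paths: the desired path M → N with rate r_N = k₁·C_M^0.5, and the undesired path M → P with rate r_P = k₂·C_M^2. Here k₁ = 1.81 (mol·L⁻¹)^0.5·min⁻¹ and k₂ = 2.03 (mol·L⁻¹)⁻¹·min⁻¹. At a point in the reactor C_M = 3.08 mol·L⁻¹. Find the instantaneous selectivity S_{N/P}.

S_{N/P} = r_N/r_P = (k₁·C_M^0.5)/(k₂·C_M^2) = (k₁/k₂)·C_M^-1.5.
= (1.81×3.080^0.5) / (2.03×3.080^2) = 3.177/19.26 = 0.165.

0.165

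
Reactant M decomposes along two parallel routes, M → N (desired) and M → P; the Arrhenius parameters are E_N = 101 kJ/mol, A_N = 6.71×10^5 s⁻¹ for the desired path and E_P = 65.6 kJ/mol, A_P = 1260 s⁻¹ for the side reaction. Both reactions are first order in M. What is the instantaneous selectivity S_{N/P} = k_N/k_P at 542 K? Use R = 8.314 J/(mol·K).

0.206

k_N/k_P = (A_N/A_P)·exp[−(E_N−E_P)/(RT)] = (A_N/A_P)·exp[(E_P−E_N)/(RT)].
(E_P−E_N)/(RT) = (65.6−101)×10³/(8.314×542) = -35400/4506 = -7.856.
k_N/k_P = (6.71×10^5/1260)·exp(-7.856) = 532.5 × 3.875×10^-4 = 0.206.
Since E_N > E_P, raising the temperature improves selectivity toward N.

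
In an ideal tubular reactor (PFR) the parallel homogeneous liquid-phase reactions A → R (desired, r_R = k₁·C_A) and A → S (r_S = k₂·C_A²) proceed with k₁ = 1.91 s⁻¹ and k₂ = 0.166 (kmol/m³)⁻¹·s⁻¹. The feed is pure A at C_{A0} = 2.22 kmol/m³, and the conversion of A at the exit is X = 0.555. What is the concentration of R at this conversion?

C_A = C_{A0}(1−X) = 0.9879 kmol/m³.
Along a PFR/batch, dC_R/dC_A = −r_R/(r_R+r_S) = −k₁/(k₁+k₂·C_A).
Integrating from C_{A0} to C_A: C_R = (1.91/0.166)·ln[(1.91+0.166·2.22)/(1.91+0.166·0.988)] = 11.51·ln(2.279/2.074) = 1.082 kmol/m³.

1.08 kmol/m³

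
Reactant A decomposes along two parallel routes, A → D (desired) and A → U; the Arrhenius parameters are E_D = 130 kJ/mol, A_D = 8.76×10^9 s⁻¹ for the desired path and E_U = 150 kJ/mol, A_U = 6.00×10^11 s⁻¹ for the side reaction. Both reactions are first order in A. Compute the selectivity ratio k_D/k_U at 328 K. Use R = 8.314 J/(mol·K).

With equal orders, S_{D/U} = k_D/k_U = (A_D/A_U)·exp[(E_U−E_D)/(RT)].
(E_U−E_D)/(RT) = (150−130)×10³/(8.314×328) = 20000/2727 = 7.334.
k_D/k_U = (8.76×10^9/6.00×10^11)·exp(7.334) = 0.01460 × 1532 = 22.4.

22.4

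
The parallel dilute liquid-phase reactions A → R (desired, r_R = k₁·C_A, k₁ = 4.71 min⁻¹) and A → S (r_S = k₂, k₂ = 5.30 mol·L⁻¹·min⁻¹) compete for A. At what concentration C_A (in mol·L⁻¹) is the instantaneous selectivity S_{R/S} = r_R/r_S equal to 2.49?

S_{R/S} = (k₁/k₂)·C_A ⇒ C_A = S·k₂/k₁.
= 2.49×5.30/4.71 = 2.80 mol·L⁻¹.

2.80 mol·L⁻¹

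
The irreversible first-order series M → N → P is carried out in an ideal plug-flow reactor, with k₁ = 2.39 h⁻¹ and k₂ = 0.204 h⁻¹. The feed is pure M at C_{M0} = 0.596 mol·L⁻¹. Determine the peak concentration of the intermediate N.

At the optimum, C_{N,max}/C_{M0} = (k₁/k₂)^[k₂/(k₂−k₁)].
= (2.39/0.204)^(0.204/(0.204−2.39)) = (11.72)^(-0.09332) = 0.7948.
C_{N,max} = 0.7948×0.596 = 0.474 mol·L⁻¹.

0.474 mol·L⁻¹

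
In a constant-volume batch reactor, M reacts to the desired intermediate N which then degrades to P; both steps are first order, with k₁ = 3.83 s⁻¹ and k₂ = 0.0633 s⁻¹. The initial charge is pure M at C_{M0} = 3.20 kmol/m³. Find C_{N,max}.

Evaluating C_N at t_opt = ln(k₂/k₁)/(k₂−k₁) gives C_{N,max}/C_{M0} = (k₁/k₂)^[k₂/(k₂−k₁)].
= (3.83/0.0633)^(0.0633/(0.0633−3.83)) = (60.51)^(-0.01681) = 0.9334.
C_{N,max} = 0.9334×3.20 = 2.99 kmol/m³.

2.99 kmol/m³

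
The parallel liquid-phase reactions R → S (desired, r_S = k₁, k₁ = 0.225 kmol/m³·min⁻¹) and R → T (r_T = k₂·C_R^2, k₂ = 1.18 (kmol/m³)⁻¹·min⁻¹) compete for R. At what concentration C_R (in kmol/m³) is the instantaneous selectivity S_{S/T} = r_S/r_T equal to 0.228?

0.914 kmol/m³

S_{S/T} = (k₁/k₂)·C_R^-2 ⇒ C_R = (S·k₂/k₁)^(-0.5).
= (0.228×1.18/0.225)^(-0.5) = (1.196)^(-0.5) = 0.914 kmol/m³.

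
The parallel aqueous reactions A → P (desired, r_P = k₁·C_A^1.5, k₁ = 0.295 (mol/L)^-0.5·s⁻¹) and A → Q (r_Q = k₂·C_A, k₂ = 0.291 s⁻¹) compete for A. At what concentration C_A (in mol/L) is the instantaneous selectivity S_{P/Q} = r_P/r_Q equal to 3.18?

S_{P/Q} = (k₁/k₂)·C_A^0.5 ⇒ C_A = (S·k₂/k₁)^(2).
= (3.18×0.291/0.295)^(2) = (3.137)^(2) = 9.84 mol/L.

9.84 mol/L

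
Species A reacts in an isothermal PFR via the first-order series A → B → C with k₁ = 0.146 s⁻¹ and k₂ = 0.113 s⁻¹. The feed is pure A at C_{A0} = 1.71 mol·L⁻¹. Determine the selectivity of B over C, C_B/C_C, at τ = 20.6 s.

0.288

The intermediate concentration in a first-order A→B→C sequence is C_B = k₁C_{A0}(e^(−k₁τ) − e^(−k₂τ))/(k₂−k₁).
e^(−k₁τ) = e^(−0.146×20.6) = e^(−3.008) = 0.04941; e^(−k₂τ) = e^(−2.328) = 0.09751.
C_B = 0.146×1.71/(0.113−0.146) × (0.04941−0.09751) = (-7.565)×(-0.04810) = 0.3639 mol·L⁻¹.
C_A = C_{A0}e^(−k₁τ) = 0.08449 mol·L⁻¹, so C_C = C_{A0}−C_A−C_B = 1.262 mol·L⁻¹; C_B/C_C = 0.288.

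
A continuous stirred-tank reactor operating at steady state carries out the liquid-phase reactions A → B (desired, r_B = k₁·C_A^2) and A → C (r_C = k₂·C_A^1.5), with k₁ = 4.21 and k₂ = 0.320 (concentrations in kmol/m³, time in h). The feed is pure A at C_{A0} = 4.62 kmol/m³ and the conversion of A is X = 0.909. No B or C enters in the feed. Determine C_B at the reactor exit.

Exit C_A = C_{A0}(1−X) = 4.62×0.0910 = 0.4204 kmol/m³.
In a CSTR the entire volume is at exit conditions, so r_B = 4.21×0.4204^2 = 0.7441 and r_C = 0.320×0.4204^1.5 = 0.08723.
Fraction of consumed A going to B: r_B/(r_B+r_C) = 0.8951.
C_B = 0.8951·C_{A0}·X = 0.8951×4.62×0.909 = 3.76 kmol/m³.

3.76 kmol/m³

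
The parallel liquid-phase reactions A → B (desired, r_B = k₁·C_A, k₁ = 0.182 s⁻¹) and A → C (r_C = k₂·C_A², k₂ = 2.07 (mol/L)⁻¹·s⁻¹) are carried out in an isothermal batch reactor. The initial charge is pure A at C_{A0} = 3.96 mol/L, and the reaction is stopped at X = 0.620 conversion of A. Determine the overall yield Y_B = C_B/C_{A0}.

0.0207

C_A = C_{A0}(1−X) = 1.505 mol/L.
Along a PFR/batch, dC_B/dC_A = −r_B/(r_B+r_C) = −k₁/(k₁+k₂·C_A).
Integrating from C_{A0} to C_A: C_B = (0.182/2.07)·ln[(0.182+2.07·3.96)/(0.182+2.07·1.50)] = 0.08792·ln(8.379/3.297) = 0.08201 mol/L.
Y_B = C_B/C_{A0} = 0.08201/3.96 = 0.0207.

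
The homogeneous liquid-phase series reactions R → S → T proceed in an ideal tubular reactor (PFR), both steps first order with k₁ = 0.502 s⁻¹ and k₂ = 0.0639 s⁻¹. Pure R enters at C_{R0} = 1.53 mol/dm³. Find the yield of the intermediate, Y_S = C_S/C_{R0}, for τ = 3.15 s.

0.701

For first-order series with pure R initially, C_S(τ) = k₁C_{R0}/(k₂−k₁)·(e^(−k₁τ) − e^(−k₂τ)).
e^(−k₁τ) = e^(−0.502×3.15) = e^(−1.581) = 0.2057; e^(−k₂τ) = e^(−0.2013) = 0.8177.
C_S = 0.502×1.53/(0.0639−0.502) × (0.2057−0.8177) = (-1.753)×(-0.6120) = 1.073 mol/dm³.
Y_S = C_S/C_{R0} = 1.073/1.53 = 0.701.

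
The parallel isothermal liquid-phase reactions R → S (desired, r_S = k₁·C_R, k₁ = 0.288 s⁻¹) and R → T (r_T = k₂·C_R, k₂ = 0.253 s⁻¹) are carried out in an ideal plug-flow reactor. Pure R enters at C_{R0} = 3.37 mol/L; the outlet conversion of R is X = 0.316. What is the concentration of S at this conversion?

0.567 mol/L

C_R = C_{R0}(1−X) = 2.305 mol/L.
Both paths are first order in R, so the instantaneous fraction to S is constant: dC_S/d(−C_R) = k₁/(k₁+k₂) = 0.5323.
C_S = 0.5323·(C_{R0}−C_R) = 0.5323×1.065 = 0.567 mol/L.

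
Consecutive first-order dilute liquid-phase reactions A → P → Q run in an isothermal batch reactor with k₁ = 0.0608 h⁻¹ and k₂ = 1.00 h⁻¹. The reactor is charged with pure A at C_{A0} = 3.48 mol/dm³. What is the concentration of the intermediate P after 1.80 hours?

For first-order series with pure A initially, C_P(t) = k₁C_{A0}/(k₂−k₁)·(e^(−k₁t) − e^(−k₂t)).
e^(−k₁t) = e^(−0.0608×1.80) = e^(−0.1094) = 0.8963; e^(−k₂t) = e^(−1.800) = 0.1653.
C_P = 0.0608×3.48/(1.00−0.0608) × (0.8963−0.1653) = 0.2253×0.7310 = 0.1647 mol/dm³.

0.165 mol/dm³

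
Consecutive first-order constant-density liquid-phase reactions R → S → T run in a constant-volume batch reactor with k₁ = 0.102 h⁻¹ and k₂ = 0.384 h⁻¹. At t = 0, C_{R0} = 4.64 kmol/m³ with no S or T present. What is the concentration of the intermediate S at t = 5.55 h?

For first-order series with pure R initially, C_S(t) = k₁C_{R0}/(k₂−k₁)·(e^(−k₁t) − e^(−k₂t)).
e^(−k₁t) = e^(−0.102×5.55) = e^(−0.5661) = 0.5677; e^(−k₂t) = e^(−2.131) = 0.1187.
C_S = 0.102×4.64/(0.384−0.102) × (0.5677−0.1187) = 1.678×0.4490 = 0.7536 kmol/m³.

0.754 kmol/m³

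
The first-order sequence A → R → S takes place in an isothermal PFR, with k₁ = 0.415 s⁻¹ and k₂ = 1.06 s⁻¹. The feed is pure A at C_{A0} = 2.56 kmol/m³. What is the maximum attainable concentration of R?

For a first-order series the maximum intermediate yield is C_{R,max}/C_{A0} = (k₁/k₂)^[k₂/(k₂−k₁)].
= (0.415/1.06)^(1.06/(1.06−0.415)) = (0.3915)^(1.643) = 0.2141.
C_{R,max} = 0.2141×2.56 = 0.548 kmol/m³.

0.548 kmol/m³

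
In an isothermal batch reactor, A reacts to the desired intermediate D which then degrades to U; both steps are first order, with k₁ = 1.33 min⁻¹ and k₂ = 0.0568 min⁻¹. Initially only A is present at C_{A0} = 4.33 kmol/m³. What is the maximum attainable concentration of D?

Evaluating C_D at t_opt = ln(k₂/k₁)/(k₂−k₁) gives C_{D,max}/C_{A0} = (k₁/k₂)^[k₂/(k₂−k₁)].
= (1.33/0.0568)^(0.0568/(0.0568−1.33)) = (23.42)^(-0.04461) = 0.8688.
C_{D,max} = 0.8688×4.33 = 3.76 kmol/m³.

3.76 kmol/m³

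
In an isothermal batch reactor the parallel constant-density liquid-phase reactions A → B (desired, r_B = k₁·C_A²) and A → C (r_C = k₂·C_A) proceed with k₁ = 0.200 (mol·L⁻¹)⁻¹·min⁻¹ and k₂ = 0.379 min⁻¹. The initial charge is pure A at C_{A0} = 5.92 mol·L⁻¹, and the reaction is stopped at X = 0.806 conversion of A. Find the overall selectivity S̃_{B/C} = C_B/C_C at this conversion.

C_A = C_{A0}(1−X) = 1.148 mol·L⁻¹.
Along a PFR/batch, dC_C/dC_A = −r_C/(r_B+r_C) = −k₂/(k₂+k₁·C_A).
Integrating from C_{A0} to C_A: C_C = (0.379/0.200)·ln[(0.379+0.200·5.92)/(0.379+0.200·1.15)] = 1.895·ln(1.563/0.6087) = 1.787 mol·L⁻¹.
Then C_B = (C_{A0}−C_A) − C_C = 4.772 − 1.787 = 2.984 mol·L⁻¹.
S̃_{B/C} = C_B/C_C = 2.984/1.787 = 1.67.

1.67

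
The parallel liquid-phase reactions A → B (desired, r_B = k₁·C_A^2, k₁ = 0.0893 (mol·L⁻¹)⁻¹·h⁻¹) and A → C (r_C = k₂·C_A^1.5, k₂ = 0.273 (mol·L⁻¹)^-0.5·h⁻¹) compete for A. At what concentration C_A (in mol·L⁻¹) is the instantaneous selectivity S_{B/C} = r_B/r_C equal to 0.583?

S_{B/C} = (k₁/k₂)·C_A^0.5 ⇒ C_A = (S·k₂/k₁)^(2).
= (0.583×0.273/0.0893)^(2) = (1.782)^(2) = 3.18 mol·L⁻¹.

3.18 mol·L⁻¹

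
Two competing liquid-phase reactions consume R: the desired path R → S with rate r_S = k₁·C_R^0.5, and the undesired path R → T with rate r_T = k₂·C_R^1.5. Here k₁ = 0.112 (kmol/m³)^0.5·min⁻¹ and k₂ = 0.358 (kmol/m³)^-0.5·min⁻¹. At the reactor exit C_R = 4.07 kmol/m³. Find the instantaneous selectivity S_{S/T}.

0.0769

S_{S/T} = r_S/r_T = (k₁·C_R^0.5)/(k₂·C_R^1.5) = (k₁/k₂)·C_R⁻¹.
= (0.112×4.070^0.5) / (0.358×4.070^1.5) = 0.2260/2.940 = 0.0769.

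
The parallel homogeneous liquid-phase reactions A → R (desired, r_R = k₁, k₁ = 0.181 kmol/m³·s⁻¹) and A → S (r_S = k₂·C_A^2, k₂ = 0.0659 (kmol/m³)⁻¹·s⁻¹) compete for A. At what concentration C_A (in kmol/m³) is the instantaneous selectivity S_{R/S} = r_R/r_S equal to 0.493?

S_{R/S} = (k₁/k₂)·C_A^-2 ⇒ C_A = (S·k₂/k₁)^(-0.5).
= (0.493×0.0659/0.181)^(-0.5) = (0.1795)^(-0.5) = 2.36 kmol/m³.

2.36 kmol/m³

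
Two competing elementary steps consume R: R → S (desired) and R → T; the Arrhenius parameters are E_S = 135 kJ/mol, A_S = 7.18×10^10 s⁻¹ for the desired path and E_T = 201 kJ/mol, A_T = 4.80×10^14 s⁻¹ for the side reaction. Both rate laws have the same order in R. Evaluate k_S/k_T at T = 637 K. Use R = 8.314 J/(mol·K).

Since both paths have the same order in R, the concentration cancels and S_{S/T} = k_S/k_T = (A_S/A_T)·exp[(E_T−E_S)/(RT)].
(E_T−E_S)/(RT) = (201−135)×10³/(8.314×637) = 66000/5296 = 12.46.
k_S/k_T = (7.18×10^10/4.80×10^14)·exp(12.46) = 1.496×10^-4 × 2.584×10^5 = 38.6.
Since E_S < E_T, lowering the temperature improves selectivity toward S.

38.6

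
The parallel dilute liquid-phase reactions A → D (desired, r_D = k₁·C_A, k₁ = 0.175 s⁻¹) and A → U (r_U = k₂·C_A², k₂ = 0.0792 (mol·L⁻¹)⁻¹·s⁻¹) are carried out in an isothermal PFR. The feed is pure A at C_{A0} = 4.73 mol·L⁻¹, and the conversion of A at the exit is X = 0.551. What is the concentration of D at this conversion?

1.04 mol·L⁻¹

C_A = C_{A0}(1−X) = 2.124 mol·L⁻¹.
Along a PFR/batch, dC_D/dC_A = −r_D/(r_D+r_U) = −k₁/(k₁+k₂·C_A).
Integrating from C_{A0} to C_A: C_D = (0.175/0.0792)·ln[(0.175+0.0792·4.73)/(0.175+0.0792·2.12)] = 2.210·ln(0.5496/0.3432) = 1.040 mol·L⁻¹.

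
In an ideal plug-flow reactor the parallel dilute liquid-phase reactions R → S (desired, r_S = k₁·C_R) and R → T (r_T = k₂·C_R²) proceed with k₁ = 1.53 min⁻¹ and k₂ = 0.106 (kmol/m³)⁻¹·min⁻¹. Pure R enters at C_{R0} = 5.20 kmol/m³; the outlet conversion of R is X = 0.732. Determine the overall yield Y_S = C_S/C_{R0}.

0.598

C_R = C_{R0}(1−X) = 1.394 kmol/m³.
Along a PFR/batch, dC_S/dC_R = −r_S/(r_S+r_T) = −k₁/(k₁+k₂·C_R).
Integrating from C_{R0} to C_R: C_S = (1.53/0.106)·ln[(1.53+0.106·5.20)/(1.53+0.106·1.39)] = 14.43·ln(2.081/1.678) = 3.111 kmol/m³.
Y_S = C_S/C_{R0} = 3.111/5.20 = 0.598.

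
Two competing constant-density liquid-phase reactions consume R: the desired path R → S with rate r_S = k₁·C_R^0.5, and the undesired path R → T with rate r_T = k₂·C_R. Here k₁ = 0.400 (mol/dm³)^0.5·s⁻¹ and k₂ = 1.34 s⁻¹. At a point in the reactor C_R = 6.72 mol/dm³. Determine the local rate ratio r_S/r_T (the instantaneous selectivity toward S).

0.115

S_{S/T} = r_S/r_T = (k₁·C_R^0.5)/(k₂·C_R) = (k₁/k₂)·C_R^-0.5.
= (0.400×6.720^0.5) / (1.34×6.720) = 1.037/9.005 = 0.115.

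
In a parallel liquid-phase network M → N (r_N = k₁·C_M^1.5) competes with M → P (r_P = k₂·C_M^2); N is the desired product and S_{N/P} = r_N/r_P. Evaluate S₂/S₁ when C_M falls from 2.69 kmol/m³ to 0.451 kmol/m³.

S_{N/P} = (k₁/k₂)·C_M^-0.5, so S₂/S₁ = (C_{M,2}/C_{M,1})^-0.5.
= (0.451/2.69)^(-0.5) = (0.1677)^(-0.5) = 2.44.
Selectivity toward N rises as C_M falls — low-concentration operation is favoured.

2.44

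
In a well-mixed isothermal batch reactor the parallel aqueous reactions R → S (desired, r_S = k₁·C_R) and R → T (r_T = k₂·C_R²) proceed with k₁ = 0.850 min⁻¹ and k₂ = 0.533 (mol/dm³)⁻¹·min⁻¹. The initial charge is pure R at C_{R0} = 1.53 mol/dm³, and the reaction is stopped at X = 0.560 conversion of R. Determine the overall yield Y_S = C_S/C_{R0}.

0.334

C_R = C_{R0}(1−X) = 0.6732 mol/dm³.
Along a PFR/batch, dC_S/dC_R = −r_S/(r_S+r_T) = −k₁/(k₁+k₂·C_R).
Integrating from C_{R0} to C_R: C_S = (0.850/0.533)·ln[(0.850+0.533·1.53)/(0.850+0.533·0.673)] = 1.595·ln(1.665/1.209) = 0.5111 mol/dm³.
Y_S = C_S/C_{R0} = 0.5111/1.53 = 0.334.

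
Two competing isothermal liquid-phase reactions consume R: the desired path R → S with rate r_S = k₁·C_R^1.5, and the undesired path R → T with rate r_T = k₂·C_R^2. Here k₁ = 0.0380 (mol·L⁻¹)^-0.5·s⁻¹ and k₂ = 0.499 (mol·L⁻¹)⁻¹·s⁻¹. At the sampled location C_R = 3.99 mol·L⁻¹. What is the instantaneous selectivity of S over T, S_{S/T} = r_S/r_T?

S_{S/T} = r_S/r_T = (k₁·C_R^1.5)/(k₂·C_R^2) = (k₁/k₂)·C_R^-0.5.
= (0.0380×3.990^1.5) / (0.499×3.990^2) = 0.3029/7.944 = 0.0381.
The undesired path is higher order in R, so low C_R (CSTR or dilute feed) favours S.

0.0381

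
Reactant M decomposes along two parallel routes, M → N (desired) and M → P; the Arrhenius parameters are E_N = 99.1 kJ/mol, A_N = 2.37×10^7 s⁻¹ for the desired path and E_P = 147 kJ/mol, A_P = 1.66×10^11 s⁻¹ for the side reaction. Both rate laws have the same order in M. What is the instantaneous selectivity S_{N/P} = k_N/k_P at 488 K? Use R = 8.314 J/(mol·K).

19.1

k_N/k_P = (A_N/A_P)·exp[−(E_N−E_P)/(RT)] = (A_N/A_P)·exp[(E_P−E_N)/(RT)].
(E_P−E_N)/(RT) = (147−99.1)×10³/(8.314×488) = 47900/4057 = 11.81.
k_N/k_P = (2.37×10^7/1.66×10^11)·exp(11.81) = 1.428×10^-4 × 1.341×10^5 = 19.1.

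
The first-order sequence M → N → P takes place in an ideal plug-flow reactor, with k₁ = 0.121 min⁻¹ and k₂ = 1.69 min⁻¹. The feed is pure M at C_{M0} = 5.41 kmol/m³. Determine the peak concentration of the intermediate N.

0.316 kmol/m³

Evaluating C_N at τ_opt = ln(k₂/k₁)/(k₂−k₁) gives C_{N,max}/C_{M0} = (k₁/k₂)^[k₂/(k₂−k₁)].
= (0.121/1.69)^(1.69/(1.69−0.121)) = (0.07160)^(1.077) = 0.05842.
C_{N,max} = 0.05842×5.41 = 0.316 kmol/m³.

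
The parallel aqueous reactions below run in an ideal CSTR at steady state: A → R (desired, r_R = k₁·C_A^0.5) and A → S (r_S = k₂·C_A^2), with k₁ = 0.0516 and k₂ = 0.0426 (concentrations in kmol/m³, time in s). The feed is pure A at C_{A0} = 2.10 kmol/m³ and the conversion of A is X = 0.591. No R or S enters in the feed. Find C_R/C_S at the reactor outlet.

Exit C_A = C_{A0}(1−X) = 2.10×0.409 = 0.8589 kmol/m³.
Rates in a CSTR are evaluated at the outlet concentration: r_R = 0.0516×0.8589^0.5 = 0.04782, r_S = 0.0426×0.8589^2 = 0.03143.
Overall selectivity = C_R/C_S = r_Rτ/(r_Sτ) = r_R/r_S = 1.52.

1.52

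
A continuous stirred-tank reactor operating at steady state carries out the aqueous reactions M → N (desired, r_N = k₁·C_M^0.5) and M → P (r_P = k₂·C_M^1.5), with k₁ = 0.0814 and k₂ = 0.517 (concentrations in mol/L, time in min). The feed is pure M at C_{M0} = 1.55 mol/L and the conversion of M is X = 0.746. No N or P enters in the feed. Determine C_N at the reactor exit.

Exit C_M = C_{M0}(1−X) = 1.55×0.254 = 0.3937 mol/L.
A CSTR operates uniformly at the exit composition, giving r_N = 0.05107 and r_P = 0.1277 (each k·C_M^n at C_M = 0.3937).
Fraction of consumed M going to N: r_N/(r_N+r_P) = 0.2857.
C_N = 0.2857·C_{M0}·X = 0.2857×1.55×0.746 = 0.330 mol/L.

0.330 mol/L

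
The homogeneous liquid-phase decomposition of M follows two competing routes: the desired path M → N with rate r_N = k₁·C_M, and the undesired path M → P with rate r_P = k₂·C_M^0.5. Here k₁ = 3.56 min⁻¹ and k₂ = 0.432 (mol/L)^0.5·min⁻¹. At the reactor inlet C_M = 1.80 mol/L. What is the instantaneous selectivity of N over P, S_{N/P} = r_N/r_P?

S_{N/P} = r_N/r_P = (k₁·C_M)/(k₂·C_M^0.5) = (k₁/k₂)·C_M^0.5.
= (3.56×1.800) / (0.432×1.800^0.5) = 6.408/0.5796 = 11.1.

11.1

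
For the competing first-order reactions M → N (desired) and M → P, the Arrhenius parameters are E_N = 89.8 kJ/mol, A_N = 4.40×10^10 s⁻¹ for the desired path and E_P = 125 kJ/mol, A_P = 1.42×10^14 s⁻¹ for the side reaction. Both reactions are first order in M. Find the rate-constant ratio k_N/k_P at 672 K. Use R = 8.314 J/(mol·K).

With equal orders, S_{N/P} = k_N/k_P = (A_N/A_P)·exp[(E_P−E_N)/(RT)].
(E_P−E_N)/(RT) = (125−89.8)×10³/(8.314×672) = 35200/5587 = 6.300.
k_N/k_P = (4.40×10^10/1.42×10^14)·exp(6.300) = 3.099×10^-4 × 544.8 = 0.169.
Since E_N < E_P, lowering the temperature improves selectivity toward N.

0.169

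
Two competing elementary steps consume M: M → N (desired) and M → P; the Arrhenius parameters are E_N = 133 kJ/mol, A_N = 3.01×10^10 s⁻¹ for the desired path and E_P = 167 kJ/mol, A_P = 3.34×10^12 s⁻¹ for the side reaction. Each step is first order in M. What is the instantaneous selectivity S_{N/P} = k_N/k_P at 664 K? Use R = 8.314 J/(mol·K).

4.26

Since both paths have the same order in M, the concentration cancels and S_{N/P} = k_N/k_P = (A_N/A_P)·exp[(E_P−E_N)/(RT)].
(E_P−E_N)/(RT) = (167−133)×10³/(8.314×664) = 34000/5520 = 6.159.
k_N/k_P = (3.01×10^10/3.34×10^12)·exp(6.159) = 0.009012 × 472.9 = 4.26.
Since E_N < E_P, lowering the temperature improves selectivity toward N.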